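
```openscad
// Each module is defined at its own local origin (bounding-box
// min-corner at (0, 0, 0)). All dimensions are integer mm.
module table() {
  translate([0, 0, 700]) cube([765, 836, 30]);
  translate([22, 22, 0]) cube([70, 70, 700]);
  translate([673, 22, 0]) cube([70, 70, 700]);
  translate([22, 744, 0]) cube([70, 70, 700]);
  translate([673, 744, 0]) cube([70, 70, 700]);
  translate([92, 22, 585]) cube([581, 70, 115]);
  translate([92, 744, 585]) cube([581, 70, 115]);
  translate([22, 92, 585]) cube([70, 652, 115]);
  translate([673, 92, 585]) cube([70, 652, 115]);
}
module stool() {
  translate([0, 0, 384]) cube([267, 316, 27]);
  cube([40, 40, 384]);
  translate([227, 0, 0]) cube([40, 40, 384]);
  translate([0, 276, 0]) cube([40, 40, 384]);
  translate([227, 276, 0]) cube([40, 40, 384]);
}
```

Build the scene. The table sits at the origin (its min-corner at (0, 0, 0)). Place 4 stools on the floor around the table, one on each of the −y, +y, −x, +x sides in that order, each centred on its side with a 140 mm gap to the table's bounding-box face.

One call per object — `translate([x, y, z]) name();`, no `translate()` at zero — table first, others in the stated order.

table();
translate([249, -456, 0]) stool();
translate([249, 976, 0]) stool();
translate([-407, 260, 0]) stool();
translate([905, 260, 0]) stool();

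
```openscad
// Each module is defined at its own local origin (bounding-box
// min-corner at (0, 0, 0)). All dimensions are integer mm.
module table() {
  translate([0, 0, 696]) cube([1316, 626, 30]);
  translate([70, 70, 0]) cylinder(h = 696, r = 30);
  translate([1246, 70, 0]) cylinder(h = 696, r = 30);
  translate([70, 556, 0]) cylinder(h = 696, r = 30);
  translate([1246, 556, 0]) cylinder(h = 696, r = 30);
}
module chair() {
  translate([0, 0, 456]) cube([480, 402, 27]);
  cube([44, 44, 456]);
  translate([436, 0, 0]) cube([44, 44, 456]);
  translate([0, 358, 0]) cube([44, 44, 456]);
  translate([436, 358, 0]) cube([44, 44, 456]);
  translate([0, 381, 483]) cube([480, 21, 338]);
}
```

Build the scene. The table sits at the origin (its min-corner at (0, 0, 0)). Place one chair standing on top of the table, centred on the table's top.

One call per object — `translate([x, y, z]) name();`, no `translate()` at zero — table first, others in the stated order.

table();
translate([418, 112, 726]) chair();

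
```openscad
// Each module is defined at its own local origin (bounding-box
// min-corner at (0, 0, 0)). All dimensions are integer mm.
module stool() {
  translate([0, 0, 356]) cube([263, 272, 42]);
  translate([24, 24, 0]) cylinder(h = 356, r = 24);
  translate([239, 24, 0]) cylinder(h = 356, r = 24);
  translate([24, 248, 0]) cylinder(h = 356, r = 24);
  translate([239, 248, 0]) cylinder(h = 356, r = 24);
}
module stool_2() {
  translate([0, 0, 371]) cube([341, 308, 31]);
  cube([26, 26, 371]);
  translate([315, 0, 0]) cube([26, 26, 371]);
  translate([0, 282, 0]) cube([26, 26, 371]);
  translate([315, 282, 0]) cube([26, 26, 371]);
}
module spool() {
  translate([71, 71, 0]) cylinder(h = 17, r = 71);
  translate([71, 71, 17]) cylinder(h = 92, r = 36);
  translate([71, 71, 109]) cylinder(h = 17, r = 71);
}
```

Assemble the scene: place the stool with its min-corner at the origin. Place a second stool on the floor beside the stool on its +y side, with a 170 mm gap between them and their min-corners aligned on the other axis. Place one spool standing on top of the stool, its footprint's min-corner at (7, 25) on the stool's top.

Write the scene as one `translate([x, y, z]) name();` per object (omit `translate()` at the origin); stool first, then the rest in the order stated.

stool();
translate([0, 442, 0]) stool_2();
translate([7, 25, 398]) spool();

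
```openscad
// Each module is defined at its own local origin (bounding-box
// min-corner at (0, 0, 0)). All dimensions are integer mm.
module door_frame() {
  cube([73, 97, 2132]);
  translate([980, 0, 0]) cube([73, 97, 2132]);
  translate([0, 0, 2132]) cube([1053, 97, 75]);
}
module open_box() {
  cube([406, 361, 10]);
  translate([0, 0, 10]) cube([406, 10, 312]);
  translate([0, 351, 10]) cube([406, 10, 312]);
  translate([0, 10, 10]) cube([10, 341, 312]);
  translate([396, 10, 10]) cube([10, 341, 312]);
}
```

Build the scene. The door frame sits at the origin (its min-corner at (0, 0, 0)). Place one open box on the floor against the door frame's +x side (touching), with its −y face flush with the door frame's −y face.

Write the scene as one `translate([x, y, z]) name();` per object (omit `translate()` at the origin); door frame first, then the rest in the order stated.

door_frame();
translate([1053, 0, 0]) open_box();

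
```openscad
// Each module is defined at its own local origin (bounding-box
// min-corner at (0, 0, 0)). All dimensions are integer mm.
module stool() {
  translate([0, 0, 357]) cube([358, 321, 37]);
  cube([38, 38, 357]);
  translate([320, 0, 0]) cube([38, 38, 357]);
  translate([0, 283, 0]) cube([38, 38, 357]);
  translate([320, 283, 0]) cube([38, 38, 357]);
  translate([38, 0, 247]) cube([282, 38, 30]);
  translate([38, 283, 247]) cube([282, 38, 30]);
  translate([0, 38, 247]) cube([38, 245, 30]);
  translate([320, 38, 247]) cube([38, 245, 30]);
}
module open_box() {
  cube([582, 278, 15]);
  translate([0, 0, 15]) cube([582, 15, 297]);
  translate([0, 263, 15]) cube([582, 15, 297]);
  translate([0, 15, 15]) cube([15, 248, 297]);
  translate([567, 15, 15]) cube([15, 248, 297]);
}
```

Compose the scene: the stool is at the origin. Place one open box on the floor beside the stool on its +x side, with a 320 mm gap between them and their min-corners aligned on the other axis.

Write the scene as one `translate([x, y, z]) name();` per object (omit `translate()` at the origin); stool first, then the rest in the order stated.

stool();
translate([678, 0, 0]) open_box();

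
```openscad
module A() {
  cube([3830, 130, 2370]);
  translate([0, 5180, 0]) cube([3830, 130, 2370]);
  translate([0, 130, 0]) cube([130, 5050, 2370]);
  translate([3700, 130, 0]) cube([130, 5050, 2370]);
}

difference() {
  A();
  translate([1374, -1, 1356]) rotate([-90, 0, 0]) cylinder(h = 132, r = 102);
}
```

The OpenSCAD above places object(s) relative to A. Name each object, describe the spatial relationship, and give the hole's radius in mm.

The subtracted cylinder has r = 102 mm.

A is a house frame. The house frame has a circular hole through its front wall. The hole's radius is 102 mm.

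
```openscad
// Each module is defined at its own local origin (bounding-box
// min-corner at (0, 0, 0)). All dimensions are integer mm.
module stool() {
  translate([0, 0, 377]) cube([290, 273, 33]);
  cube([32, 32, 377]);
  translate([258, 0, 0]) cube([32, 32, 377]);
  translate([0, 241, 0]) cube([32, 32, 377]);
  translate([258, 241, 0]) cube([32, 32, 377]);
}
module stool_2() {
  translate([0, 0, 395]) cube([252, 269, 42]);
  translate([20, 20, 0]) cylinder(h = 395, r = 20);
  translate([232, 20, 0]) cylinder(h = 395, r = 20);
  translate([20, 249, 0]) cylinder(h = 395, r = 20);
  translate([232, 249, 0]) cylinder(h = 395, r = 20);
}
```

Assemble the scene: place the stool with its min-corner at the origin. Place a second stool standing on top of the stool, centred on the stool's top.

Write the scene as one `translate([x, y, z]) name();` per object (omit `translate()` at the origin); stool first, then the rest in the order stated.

stool();
translate([19, 2, 410]) stool_2();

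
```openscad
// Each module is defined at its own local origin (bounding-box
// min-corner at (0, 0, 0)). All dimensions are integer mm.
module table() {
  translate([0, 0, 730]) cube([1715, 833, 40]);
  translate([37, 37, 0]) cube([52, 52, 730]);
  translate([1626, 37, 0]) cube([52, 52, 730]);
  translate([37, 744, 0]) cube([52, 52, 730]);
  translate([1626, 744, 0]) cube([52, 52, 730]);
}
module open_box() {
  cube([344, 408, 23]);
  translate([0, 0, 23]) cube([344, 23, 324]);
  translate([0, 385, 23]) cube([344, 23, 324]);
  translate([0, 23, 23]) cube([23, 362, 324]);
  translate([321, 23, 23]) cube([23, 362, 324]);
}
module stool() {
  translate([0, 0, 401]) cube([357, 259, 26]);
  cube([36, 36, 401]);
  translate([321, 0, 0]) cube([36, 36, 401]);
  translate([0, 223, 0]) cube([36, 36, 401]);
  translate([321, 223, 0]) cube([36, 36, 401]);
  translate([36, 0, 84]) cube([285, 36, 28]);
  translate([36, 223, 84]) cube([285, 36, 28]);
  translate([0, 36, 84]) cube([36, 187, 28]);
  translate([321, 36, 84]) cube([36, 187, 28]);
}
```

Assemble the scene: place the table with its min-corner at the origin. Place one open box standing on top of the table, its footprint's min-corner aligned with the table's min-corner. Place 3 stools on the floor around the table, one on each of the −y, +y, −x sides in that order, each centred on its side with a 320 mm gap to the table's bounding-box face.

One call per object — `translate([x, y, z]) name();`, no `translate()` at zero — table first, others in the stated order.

table();
translate([0, 0, 770]) open_box();
translate([679, -579, 0]) stool();
translate([679, 1153, 0]) stool();
translate([-677, 287, 0]) stool();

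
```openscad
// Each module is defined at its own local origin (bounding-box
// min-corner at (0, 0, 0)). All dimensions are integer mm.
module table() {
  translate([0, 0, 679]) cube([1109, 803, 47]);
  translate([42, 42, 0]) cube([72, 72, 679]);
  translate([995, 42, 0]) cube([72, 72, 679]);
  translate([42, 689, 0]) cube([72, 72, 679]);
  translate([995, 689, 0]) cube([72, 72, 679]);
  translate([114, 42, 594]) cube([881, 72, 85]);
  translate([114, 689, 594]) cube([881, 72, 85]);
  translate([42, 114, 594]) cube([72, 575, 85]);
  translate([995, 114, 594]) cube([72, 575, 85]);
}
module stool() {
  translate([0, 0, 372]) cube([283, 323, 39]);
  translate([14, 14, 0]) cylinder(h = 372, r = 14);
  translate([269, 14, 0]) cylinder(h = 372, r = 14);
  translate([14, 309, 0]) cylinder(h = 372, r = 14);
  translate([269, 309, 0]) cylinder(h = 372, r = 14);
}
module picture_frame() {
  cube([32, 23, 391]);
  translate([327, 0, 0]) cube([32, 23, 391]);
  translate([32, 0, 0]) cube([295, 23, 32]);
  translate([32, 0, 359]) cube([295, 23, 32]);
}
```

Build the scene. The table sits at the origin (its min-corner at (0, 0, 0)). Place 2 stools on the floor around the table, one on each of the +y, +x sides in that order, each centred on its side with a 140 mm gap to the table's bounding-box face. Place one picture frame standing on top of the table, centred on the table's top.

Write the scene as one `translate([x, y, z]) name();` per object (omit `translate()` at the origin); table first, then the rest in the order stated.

table();
translate([413, 943, 0]) stool();
translate([1249, 240, 0]) stool();
translate([375, 390, 726]) picture_frame();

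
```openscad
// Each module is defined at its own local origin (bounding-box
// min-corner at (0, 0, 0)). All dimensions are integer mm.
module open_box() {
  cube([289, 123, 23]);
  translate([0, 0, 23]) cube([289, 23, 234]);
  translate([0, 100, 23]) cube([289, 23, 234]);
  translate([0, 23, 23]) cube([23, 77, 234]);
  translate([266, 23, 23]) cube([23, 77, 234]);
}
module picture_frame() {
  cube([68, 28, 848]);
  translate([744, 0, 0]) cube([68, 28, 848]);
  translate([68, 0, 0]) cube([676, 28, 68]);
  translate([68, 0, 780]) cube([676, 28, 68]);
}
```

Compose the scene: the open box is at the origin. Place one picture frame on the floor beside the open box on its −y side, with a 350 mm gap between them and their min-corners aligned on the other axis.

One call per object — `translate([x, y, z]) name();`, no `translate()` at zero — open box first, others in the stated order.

open_box();
translate([0, -378, 0]) picture_frame();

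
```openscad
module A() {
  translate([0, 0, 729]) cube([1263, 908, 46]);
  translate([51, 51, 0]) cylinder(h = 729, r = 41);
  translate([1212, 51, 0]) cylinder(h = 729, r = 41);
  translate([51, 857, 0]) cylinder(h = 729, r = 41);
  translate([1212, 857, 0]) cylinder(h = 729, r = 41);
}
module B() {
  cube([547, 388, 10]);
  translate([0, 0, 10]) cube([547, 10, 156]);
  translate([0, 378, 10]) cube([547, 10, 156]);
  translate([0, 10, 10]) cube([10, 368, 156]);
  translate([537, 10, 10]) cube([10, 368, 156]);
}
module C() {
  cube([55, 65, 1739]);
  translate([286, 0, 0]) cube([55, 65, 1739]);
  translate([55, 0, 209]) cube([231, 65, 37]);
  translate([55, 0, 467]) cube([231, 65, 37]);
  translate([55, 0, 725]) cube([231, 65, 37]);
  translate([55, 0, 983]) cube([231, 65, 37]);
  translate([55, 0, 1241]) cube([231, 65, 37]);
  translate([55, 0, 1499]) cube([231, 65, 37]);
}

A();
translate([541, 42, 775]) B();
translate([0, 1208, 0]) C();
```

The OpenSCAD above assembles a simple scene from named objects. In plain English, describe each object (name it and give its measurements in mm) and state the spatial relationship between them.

A is a rectangular dining table. The top is 1263×908×46 mm with its upper surface at z = 775 mm. It stands on four round legs of 82 mm diameter, each leg's bounding box inset 10 mm from the nearest pair of top edges, running from the floor to the underside of the top.

B is an open storage box with external size 547×388×166 mm and wall thickness 10 mm (the base is also 10 mm thick). The base covers the whole footprint; the four walls stand on the base, with the y-facing walls full-width and the x-facing walls fitting between their inner faces.

C is a wooden ladder with two side rails of 55×65 mm section and 1739 mm height, set 341 mm apart overall. Between them run 6 rectangular rungs (65 mm deep, 37 mm thick), front faces flush with the rails' −y face. The bottom of the first rung is 209 mm above the floor and each subsequent rung is 258 mm higher than the one below.

The open box is on top of the table. The ladder is on the floor beside the table on its +y side.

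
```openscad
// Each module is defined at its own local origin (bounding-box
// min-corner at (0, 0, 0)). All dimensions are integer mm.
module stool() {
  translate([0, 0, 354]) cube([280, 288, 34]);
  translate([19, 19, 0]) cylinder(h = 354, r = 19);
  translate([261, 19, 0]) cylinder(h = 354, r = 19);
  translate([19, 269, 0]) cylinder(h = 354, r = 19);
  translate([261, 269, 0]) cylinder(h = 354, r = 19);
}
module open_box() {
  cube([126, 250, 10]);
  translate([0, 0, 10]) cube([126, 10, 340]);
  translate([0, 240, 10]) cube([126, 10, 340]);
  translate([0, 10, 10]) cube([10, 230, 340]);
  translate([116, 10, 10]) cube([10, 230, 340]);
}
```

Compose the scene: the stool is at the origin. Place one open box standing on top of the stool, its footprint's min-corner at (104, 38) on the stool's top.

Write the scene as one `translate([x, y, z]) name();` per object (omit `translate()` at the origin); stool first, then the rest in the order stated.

stool();
translate([104, 38, 388]) open_box();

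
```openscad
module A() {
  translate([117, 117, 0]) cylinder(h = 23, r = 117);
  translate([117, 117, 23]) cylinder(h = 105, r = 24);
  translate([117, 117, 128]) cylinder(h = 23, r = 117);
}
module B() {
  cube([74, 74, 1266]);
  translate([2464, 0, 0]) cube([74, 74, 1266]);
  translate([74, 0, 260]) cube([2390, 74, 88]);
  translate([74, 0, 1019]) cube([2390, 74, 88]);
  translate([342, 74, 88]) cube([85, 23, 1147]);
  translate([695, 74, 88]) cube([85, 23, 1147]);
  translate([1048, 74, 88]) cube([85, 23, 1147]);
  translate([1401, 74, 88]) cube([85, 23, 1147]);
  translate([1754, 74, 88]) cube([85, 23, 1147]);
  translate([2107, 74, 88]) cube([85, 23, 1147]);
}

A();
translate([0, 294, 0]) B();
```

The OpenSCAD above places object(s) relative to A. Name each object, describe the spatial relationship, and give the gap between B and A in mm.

The fence section's nearest face is 60 mm from the spool's +y face.

A is a spool. B is a fence section. The fence section is on the floor beside the spool on its +y side. The gap between the fence section and the spool is 60 mm.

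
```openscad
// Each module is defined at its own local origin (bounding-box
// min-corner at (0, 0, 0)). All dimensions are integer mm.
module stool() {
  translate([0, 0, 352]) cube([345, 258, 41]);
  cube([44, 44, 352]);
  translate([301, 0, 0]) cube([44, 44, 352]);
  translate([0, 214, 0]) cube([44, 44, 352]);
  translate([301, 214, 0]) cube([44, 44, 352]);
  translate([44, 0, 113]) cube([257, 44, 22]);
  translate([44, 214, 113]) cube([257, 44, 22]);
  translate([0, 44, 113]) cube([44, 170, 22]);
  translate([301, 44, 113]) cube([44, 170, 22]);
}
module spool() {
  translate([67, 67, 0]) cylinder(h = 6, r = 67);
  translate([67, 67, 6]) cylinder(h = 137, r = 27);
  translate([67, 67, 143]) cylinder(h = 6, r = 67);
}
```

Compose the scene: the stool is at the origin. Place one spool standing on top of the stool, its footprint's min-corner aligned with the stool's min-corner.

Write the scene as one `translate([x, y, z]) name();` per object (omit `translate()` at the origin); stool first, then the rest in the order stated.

stool();
translate([0, 0, 393]) spool();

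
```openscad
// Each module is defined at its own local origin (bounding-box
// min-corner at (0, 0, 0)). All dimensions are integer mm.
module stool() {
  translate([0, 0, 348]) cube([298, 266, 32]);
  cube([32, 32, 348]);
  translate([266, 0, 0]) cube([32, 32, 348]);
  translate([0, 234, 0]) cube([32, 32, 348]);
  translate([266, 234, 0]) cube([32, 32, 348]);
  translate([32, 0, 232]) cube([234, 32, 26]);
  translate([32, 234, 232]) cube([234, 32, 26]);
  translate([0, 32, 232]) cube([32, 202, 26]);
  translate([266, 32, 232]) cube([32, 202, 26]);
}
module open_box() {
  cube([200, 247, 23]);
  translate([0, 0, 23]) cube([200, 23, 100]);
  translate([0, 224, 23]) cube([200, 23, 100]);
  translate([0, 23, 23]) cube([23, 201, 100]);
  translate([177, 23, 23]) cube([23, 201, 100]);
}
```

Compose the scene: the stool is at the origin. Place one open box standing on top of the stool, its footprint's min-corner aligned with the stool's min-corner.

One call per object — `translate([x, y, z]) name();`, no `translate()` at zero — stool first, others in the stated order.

stool();
translate([0, 0, 380]) open_box();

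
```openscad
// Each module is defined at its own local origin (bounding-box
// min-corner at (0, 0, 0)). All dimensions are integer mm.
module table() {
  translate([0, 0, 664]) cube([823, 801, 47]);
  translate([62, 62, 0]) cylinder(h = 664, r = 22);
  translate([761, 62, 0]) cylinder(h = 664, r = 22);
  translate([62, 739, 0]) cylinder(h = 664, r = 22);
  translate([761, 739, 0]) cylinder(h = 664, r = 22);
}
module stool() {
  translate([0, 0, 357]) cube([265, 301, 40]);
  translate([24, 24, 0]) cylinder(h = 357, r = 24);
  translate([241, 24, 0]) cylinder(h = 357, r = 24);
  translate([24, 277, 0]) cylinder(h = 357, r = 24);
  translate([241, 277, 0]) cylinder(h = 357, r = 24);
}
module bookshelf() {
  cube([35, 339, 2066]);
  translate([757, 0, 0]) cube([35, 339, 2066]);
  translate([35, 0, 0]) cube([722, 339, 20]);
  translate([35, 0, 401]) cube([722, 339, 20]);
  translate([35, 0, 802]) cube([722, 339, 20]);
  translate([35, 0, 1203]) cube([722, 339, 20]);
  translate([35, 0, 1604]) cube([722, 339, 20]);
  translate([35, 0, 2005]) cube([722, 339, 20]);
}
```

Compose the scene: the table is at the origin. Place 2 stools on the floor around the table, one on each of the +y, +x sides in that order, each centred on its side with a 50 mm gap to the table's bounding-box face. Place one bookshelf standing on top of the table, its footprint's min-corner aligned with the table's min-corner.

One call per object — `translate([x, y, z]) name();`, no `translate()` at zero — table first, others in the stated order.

table();
translate([279, 851, 0]) stool();
translate([873, 250, 0]) stool();
translate([0, 0, 711]) bookshelf();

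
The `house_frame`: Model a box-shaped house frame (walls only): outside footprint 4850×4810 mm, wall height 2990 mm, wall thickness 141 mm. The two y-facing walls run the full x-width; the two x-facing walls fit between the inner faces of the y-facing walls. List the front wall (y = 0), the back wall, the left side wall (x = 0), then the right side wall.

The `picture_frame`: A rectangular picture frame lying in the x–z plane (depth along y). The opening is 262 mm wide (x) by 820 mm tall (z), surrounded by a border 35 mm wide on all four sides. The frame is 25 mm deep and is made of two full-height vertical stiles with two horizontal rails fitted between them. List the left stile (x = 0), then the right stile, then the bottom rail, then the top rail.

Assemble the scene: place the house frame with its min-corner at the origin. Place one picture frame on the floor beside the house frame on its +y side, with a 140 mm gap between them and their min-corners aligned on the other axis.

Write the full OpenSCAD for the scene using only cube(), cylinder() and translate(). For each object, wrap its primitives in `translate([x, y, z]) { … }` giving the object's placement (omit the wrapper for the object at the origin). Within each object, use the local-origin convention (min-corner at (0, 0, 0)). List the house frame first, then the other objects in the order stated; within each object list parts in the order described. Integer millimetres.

cube([4850, 141, 2990]);
translate([0, 4669, 0]) cube([4850, 141, 2990]);
translate([0, 141, 0]) cube([141, 4528, 2990]);
translate([4709, 141, 0]) cube([141, 4528, 2990]);
translate([0, 4950, 0]) {
  cube([35, 25, 890]);
  translate([297, 0, 0]) cube([35, 25, 890]);
  translate([35, 0, 0]) cube([262, 25, 35]);
  translate([35, 0, 855]) cube([262, 25, 35]);
}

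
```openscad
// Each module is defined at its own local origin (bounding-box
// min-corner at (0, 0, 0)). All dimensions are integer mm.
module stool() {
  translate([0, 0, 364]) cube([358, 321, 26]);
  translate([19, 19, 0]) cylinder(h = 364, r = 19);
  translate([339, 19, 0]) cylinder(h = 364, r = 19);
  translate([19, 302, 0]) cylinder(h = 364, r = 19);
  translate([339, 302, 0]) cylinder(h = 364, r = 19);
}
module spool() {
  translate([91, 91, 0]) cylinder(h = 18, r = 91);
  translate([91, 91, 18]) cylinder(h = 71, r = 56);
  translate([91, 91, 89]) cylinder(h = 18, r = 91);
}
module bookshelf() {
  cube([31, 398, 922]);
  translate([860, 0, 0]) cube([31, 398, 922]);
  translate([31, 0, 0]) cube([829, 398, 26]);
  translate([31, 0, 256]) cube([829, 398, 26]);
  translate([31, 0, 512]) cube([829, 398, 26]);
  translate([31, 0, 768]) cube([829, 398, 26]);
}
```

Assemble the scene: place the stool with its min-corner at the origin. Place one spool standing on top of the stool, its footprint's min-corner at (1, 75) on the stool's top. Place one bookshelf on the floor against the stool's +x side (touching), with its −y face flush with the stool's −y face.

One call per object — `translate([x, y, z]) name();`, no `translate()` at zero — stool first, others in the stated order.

stool();
translate([1, 75, 390]) spool();
translate([358, 0, 0]) bookshelf();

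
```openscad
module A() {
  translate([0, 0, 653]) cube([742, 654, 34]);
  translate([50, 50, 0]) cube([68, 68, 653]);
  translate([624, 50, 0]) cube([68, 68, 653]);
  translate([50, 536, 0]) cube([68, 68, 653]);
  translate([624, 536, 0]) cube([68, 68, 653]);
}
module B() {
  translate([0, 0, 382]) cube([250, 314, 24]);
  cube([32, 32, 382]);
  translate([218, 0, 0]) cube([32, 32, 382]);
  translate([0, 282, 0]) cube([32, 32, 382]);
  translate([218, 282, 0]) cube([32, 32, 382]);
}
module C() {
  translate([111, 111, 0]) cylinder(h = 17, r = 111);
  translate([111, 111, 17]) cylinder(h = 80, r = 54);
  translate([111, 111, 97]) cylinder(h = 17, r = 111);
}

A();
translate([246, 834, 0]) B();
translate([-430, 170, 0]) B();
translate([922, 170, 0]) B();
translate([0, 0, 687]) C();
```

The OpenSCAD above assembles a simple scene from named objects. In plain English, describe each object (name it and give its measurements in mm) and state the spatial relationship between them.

A is a table: top 742 mm (x) × 654 mm (y), 34 mm thick, upper face at z = 687 mm, on four 68×68 mm square legs, each inset 50 mm from the nearest pair of top edges, running from z = 0 to the bottom of the top.

B is a simple wooden stool: a rectangular seat 250 mm (x) by 314 mm (y), 24 mm thick, top face at z = 406 mm, on four square legs, each 32×32 mm in cross-section. The legs rest on z = 0, each flush with a corner of the seat.

C is a spool: two coaxial disc flanges of radius 111 mm and thickness 17 mm, joined by a core cylinder of radius 54 mm and height 80 mm. The lower flange rests on z = 0 and the three cylinders share a vertical axis.

Three stools sit around the table at the +y, −x, +x sides. The spool is on top of the table.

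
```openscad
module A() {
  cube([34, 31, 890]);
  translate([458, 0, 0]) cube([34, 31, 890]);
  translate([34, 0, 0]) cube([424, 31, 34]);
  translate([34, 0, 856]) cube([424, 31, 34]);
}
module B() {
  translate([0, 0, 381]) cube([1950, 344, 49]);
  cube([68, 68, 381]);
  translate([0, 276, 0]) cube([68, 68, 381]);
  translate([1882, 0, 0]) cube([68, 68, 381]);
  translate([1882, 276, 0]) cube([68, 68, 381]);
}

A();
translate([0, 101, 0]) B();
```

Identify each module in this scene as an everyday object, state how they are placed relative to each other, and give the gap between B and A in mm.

A is a picture frame. B is a bench. The bench is on the floor beside the picture frame on its +y side. The gap between the bench and the picture frame is 70 mm.

The bench's nearest face is 70 mm from the picture frame's +y face.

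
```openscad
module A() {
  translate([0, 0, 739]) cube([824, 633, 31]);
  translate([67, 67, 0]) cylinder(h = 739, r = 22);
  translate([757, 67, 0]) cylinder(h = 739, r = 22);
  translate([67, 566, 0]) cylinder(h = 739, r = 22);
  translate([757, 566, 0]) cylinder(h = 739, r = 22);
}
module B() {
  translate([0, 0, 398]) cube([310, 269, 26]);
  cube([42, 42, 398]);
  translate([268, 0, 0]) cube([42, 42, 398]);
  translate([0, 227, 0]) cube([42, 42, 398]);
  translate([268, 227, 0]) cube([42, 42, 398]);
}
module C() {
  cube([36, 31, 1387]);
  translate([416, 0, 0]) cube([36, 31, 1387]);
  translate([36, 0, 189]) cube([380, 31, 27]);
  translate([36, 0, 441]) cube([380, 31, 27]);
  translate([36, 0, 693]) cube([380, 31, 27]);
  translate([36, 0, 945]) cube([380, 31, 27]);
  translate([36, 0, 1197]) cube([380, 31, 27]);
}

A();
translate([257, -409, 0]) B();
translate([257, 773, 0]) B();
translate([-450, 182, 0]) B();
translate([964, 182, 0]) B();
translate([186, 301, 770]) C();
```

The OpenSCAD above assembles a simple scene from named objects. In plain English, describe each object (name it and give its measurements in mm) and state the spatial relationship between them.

A is a table with a 824×633 mm rectangular top, 31 mm thick, top surface at z = 770 mm, supported by four round legs of 44 mm diameter, each leg's bounding box inset 45 mm from the nearest pair of top edges, running from the floor.

B is a simple wooden stool: a rectangular seat 310 mm (x) by 269 mm (y), 26 mm thick, top face at z = 424 mm, on four square legs, each 42×42 mm in cross-section. The legs rest on z = 0, each flush with a corner of the seat.

C is a straight ladder. Two 36×31 mm vertical rails, 1387 mm tall, stand 452 mm apart (outside-to-outside) with their front faces coplanar on the −y side. 5 rungs, each 31 mm deep and 27 mm tall, span between the inner faces of the rails, front faces flush with the rails. The lowest rung's underside is at z = 189 mm and rungs are spaced 252 mm apart (underside to underside).

Four stools sit around the table at the −y, +y, −x, +x sides. The ladder is on top of the table, centred.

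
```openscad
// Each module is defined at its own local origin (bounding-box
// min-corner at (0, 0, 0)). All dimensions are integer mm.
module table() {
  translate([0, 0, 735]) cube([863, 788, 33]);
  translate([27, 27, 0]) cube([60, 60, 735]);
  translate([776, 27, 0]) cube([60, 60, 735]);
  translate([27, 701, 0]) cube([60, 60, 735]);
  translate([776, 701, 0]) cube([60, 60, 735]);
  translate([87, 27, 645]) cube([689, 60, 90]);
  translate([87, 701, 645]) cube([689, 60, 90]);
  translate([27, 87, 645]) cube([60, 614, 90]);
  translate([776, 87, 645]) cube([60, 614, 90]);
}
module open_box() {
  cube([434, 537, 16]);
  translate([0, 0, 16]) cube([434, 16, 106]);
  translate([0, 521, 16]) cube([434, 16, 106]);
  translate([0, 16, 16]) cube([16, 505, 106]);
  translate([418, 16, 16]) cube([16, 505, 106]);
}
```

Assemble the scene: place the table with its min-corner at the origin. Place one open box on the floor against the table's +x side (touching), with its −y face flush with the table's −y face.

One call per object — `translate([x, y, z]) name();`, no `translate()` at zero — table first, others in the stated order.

table();
translate([863, 0, 0]) open_box();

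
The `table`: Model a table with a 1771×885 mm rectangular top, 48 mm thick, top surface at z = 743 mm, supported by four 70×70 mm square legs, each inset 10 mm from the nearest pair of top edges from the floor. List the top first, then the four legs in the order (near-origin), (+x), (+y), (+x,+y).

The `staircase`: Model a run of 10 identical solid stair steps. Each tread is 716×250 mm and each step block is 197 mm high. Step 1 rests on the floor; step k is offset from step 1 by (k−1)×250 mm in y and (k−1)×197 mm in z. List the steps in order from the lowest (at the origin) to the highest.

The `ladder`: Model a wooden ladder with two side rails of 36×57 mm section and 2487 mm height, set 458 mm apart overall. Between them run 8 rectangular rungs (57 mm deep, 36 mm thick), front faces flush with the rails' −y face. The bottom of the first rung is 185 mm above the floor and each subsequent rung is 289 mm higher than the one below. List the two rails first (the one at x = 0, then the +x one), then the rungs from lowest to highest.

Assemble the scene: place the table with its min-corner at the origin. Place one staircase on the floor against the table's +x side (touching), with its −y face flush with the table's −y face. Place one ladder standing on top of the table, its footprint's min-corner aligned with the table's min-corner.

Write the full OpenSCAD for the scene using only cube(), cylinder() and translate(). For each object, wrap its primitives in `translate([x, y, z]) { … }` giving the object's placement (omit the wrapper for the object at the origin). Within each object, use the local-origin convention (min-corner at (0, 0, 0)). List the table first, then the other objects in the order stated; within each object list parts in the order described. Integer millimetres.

translate([0, 0, 695]) cube([1771, 885, 48]);
translate([10, 10, 0]) cube([70, 70, 695]);
translate([1691, 10, 0]) cube([70, 70, 695]);
translate([10, 805, 0]) cube([70, 70, 695]);
translate([1691, 805, 0]) cube([70, 70, 695]);
translate([1771, 0, 0]) {
  cube([716, 250, 197]);
  translate([0, 250, 197]) cube([716, 250, 197]);
  translate([0, 500, 394]) cube([716, 250, 197]);
  translate([0, 750, 591]) cube([716, 250, 197]);
  translate([0, 1000, 788]) cube([716, 250, 197]);
  translate([0, 1250, 985]) cube([716, 250, 197]);
  translate([0, 1500, 1182]) cube([716, 250, 197]);
  translate([0, 1750, 1379]) cube([716, 250, 197]);
  translate([0, 2000, 1576]) cube([716, 250, 197]);
  translate([0, 2250, 1773]) cube([716, 250, 197]);
}
translate([0, 0, 743]) {
  cube([36, 57, 2487]);
  translate([422, 0, 0]) cube([36, 57, 2487]);
  translate([36, 0, 185]) cube([386, 57, 36]);
  translate([36, 0, 474]) cube([386, 57, 36]);
  translate([36, 0, 763]) cube([386, 57, 36]);
  translate([36, 0, 1052]) cube([386, 57, 36]);
  translate([36, 0, 1341]) cube([386, 57, 36]);
  translate([36, 0, 1630]) cube([386, 57, 36]);
  translate([36, 0, 1919]) cube([386, 57, 36]);
  translate([36, 0, 2208]) cube([386, 57, 36]);
}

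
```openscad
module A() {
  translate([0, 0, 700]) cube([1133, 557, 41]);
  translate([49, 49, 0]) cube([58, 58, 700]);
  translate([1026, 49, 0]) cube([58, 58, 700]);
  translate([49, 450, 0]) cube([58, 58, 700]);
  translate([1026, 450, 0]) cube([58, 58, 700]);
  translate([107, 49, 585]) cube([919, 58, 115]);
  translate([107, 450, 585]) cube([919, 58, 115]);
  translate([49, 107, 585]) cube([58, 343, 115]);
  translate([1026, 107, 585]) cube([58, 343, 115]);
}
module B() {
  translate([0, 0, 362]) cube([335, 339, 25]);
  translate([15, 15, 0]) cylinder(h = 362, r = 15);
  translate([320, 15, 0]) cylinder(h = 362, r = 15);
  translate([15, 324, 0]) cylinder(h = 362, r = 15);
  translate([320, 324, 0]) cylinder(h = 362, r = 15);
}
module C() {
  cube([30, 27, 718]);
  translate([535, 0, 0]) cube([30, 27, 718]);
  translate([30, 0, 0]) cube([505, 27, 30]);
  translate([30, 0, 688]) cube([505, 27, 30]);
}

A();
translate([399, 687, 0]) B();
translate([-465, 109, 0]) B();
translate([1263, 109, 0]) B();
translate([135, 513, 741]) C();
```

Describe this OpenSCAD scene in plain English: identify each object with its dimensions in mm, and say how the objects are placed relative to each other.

A is a table: top 1133 mm (x) × 557 mm (y), 41 mm thick, upper face at z = 741 mm, on four 58×58 mm square legs, each inset 49 mm from the nearest pair of top edges, running from z = 0 to the bottom of the top. Four apron rails, 58 mm thick and 115 mm tall, run between adjacent legs with their top edges flush with the underside of the top and their outer faces flush with the legs' outer faces.

B is a four-legged stool. The seat is a 335×339×25 mm slab whose top surface is at z = 387 mm; four round legs, each 30 mm in diameter, run from the floor (z = 0) to the underside of the seat, each leg's axis is inset half a diameter from the nearest pair of seat edges (so the leg's bounding box is flush with the corner).

C is a rectangular picture frame lying in the x–z plane (depth along y). The opening is 505 mm wide (x) by 658 mm tall (z), surrounded by a border 30 mm wide on all four sides. The frame is 27 mm deep and is made of two full-height vertical stiles with two horizontal rails fitted between them.

Three stools sit around the table at the +y, −x, +x sides. The picture frame is on top of the table.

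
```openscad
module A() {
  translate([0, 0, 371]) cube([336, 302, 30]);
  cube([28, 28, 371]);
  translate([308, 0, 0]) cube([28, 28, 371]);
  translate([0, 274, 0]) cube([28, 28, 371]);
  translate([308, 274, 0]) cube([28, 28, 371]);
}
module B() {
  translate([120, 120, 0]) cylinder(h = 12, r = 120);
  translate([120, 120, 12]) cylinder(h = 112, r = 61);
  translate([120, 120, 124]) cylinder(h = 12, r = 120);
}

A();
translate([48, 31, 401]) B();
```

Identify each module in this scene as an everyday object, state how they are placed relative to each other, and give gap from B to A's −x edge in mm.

The spool's min-x is at 48; the stool's min-x is 0; gap = 48 mm.

A is a stool. B is a spool. The spool is on top of the stool, centred. The gap from the spool to the stool's −x edge is 48 mm.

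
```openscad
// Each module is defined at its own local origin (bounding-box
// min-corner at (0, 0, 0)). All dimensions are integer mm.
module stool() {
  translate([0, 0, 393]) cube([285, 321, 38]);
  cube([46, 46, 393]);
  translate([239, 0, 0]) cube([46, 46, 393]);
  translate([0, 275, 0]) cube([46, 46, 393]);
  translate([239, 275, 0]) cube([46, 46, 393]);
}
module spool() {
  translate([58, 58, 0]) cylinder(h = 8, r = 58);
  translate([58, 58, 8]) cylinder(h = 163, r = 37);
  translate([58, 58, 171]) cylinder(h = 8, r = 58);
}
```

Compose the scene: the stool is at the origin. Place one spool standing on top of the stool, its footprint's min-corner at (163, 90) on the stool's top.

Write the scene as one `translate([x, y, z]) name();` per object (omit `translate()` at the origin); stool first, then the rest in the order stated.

stool();
translate([163, 90, 431]) spool();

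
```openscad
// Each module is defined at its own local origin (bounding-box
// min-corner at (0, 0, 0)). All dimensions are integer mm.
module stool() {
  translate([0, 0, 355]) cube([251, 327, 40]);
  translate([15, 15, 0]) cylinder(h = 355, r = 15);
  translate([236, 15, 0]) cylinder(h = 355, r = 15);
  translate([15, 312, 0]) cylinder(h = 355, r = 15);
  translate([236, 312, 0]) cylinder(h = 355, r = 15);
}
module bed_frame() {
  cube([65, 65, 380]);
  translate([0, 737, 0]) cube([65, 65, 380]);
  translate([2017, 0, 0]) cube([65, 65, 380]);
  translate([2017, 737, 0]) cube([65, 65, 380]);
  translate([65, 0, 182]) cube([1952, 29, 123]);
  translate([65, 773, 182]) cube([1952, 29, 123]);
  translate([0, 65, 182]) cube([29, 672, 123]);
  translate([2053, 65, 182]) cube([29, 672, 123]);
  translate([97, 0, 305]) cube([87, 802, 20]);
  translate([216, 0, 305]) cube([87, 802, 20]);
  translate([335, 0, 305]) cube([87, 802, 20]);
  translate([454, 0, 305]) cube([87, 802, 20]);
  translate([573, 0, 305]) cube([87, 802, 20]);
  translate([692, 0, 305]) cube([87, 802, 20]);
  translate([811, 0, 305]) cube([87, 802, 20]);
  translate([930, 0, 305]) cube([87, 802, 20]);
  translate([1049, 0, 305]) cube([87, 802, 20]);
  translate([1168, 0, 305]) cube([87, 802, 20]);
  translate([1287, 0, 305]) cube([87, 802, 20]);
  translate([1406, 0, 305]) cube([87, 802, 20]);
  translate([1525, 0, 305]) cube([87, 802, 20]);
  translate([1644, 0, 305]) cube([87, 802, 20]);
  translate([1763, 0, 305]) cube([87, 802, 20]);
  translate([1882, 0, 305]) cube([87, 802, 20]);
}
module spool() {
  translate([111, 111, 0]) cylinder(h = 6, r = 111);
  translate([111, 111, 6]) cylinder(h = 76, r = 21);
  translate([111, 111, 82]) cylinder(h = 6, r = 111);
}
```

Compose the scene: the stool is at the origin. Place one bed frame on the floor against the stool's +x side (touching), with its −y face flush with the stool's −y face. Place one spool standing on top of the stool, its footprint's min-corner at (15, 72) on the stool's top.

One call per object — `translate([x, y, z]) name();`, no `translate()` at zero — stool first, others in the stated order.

stool();
translate([251, 0, 0]) bed_frame();
translate([15, 72, 395]) spool();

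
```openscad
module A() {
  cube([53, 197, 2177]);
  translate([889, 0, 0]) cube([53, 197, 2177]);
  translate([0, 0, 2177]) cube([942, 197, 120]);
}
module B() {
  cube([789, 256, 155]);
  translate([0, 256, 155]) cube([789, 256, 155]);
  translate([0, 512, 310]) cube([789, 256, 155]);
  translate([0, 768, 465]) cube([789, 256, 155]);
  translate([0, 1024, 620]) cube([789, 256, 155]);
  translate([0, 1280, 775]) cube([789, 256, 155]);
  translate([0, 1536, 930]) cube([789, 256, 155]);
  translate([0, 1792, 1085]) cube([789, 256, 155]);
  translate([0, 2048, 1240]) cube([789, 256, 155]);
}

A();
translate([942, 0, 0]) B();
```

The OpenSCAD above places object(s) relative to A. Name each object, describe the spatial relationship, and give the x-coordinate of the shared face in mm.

A is a door frame. B is a staircase. The staircase is against the door frame's +x side, with their −y faces flush. The x-coordinate of the shared face is 942 mm.

The door frame's +x face and the staircase's −x face are both at x = 942 mm.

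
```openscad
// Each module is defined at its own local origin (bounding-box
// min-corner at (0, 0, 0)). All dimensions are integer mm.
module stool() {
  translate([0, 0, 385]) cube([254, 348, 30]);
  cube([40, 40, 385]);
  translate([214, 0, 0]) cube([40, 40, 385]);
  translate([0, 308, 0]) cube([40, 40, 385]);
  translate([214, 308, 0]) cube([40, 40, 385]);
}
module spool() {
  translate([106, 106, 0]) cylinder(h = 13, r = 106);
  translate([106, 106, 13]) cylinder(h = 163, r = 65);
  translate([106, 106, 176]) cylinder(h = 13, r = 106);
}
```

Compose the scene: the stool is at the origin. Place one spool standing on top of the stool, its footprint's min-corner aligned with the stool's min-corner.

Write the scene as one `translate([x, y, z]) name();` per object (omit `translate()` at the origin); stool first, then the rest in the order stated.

stool();
translate([0, 0, 415]) spool();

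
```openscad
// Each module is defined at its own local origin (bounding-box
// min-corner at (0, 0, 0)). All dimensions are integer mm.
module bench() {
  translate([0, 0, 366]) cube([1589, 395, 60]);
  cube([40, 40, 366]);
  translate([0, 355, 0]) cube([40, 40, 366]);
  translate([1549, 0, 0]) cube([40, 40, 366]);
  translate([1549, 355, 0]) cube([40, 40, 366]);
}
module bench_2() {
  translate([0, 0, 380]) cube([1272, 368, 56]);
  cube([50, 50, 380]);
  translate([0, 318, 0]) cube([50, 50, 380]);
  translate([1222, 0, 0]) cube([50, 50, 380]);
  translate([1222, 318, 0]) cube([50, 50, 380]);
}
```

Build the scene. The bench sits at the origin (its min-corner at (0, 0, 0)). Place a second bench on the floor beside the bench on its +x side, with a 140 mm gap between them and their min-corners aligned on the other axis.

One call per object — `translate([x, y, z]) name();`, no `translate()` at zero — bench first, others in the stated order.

bench();
translate([1729, 0, 0]) bench_2();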